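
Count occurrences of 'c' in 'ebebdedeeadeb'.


Scanning 'ebebdedeeadeb' for 'c':
  No matches found.
Total occurrences of 'c': 0

0


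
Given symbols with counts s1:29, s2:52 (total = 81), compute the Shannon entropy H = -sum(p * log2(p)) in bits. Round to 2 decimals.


Computing entropy H = -sum(p_i * log2(p_i)):
  s1: p = 29/81 = 0.3580, -p*log2(p) = 0.5305
  s2: p = 52/81 = 0.6420, -p*log2(p) = 0.4105
H = sum of terms = 0.9410
Rounded to 2 decimals: 0.94

0.94


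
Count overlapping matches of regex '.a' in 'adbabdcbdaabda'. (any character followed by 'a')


Pattern: .a means any character followed by 'a'.
Scanning 'adbabdcbdaabda' position-by-position:
  Pos 0: window 'ad' -> no
  Pos 1: window 'db' -> no
  Pos 2: window 'ba' -> MATCH
  Pos 3: window 'ab' -> no
  Pos 4: window 'bd' -> no
  Pos 5: window 'dc' -> no
  Pos 6: window 'cb' -> no
  Pos 7: window 'bd' -> no
  Pos 8: window 'da' -> MATCH
  Pos 9: window 'aa' -> MATCH
  Pos 10: window 'ab' -> no
  Pos 11: window 'bd' -> no
  Pos 12: window 'da' -> MATCH
  Pos 13: window 'a' -> no
Total matches: 4

4


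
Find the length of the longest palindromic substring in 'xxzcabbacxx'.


Scanning 'xxzcabbacxx' for palindromic substrings.
Substring at positions 3-8: 'cabbac'.
Check: reverse('cabbac') = 'cabbac' -> palindrome confirmed.
Neighbouring characters ('z' / 'x') break symmetry, so it cannot extend further.
No longer palindromic substring exists; longest length = 6

6


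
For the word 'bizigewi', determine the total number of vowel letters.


Scanning each character of 'bizigewi':
  Position 1: 'b' -> consonant (running count: 0)
  Position 2: 'i' -> vowel (running count: 1)
  Position 3: 'z' -> consonant (running count: 1)
  Position 4: 'i' -> vowel (running count: 2)
  Position 5: 'g' -> consonant (running count: 2)
  Position 6: 'e' -> vowel (running count: 3)
  Position 7: 'w' -> consonant (running count: 3)
  Position 8: 'i' -> vowel (running count: 4)
Total vowels: 4

4


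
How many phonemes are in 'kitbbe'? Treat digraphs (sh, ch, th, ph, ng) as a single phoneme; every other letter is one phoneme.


Parsing 'kitbbe' greedily, digraphs first:
  'k' -> consonant phoneme (phonemes so far: 1)
  'i' -> vowel phoneme (phonemes so far: 2)
  't' -> consonant phoneme (phonemes so far: 3)
  'b' -> consonant phoneme (phonemes so far: 4)
  'b' -> consonant phoneme (phonemes so far: 5)
  'e' -> vowel phoneme (phonemes so far: 6)
Total phonemes: 6

6


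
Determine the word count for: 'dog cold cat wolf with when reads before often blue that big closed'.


Counting words by splitting on spaces:
  Word 1: 'dog'
  Word 2: 'cold'
  Word 3: 'cat'
  Word 4: 'wolf'
  Word 5: 'with'
  Word 6: 'when'
  Word 7: 'reads'
  Word 8: 'before'
  Word 9: 'often'
  Word 10: 'blue'
  Word 11: 'that'
  Word 12: 'big'
  Word 13: 'closed'
Total words: 13

13


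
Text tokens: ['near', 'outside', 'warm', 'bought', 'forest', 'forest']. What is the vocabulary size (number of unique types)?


Listing all tokens and tracking unique types:
  Token 1: 'near' -> NEW (unique so far: 1)
  Token 2: 'outside' -> NEW (unique so far: 2)
  Token 3: 'warm' -> NEW (unique so far: 3)
  Token 4: 'bought' -> NEW (unique so far: 4)
  Token 5: 'forest' -> NEW (unique so far: 5)
  Token 6: 'forest' -> duplicate (unique so far: 5)
Unique types: ('bought', 'forest', 'near', 'outside', 'warm')
Vocabulary size: 5

5


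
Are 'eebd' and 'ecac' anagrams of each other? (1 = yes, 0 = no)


Sort characters of 'eebd': 'bdee'
Sort characters of 'ecac': 'acce'
Sorted forms differ -> they are NOT anagrams
Result: 0

0


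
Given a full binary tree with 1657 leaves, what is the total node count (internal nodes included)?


Leaf nodes (terminals): 1657
Internal nodes = n - 1 = 1657 - 1 = 1656
Total = leaves + internal = 1657 + 1656 = 3313

3313


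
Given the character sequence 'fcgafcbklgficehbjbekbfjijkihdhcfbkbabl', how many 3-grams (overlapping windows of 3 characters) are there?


String 'fcgafcbklgficehbjbekbfjijkihdhcfbkbabl' has length L = 38.
Number of overlapping n-grams = L - n + 1
Substituting: 38 - 3 + 1 = 36

36


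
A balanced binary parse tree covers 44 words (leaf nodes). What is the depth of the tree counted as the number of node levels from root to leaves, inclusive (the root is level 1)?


In a balanced binary tree with n leaves the deepest leaf is ceil(log2(n)) edges below the root,
so counting node levels inclusive of root and leaves gives ceil(log2(n)) + 1 levels.
log2(44) = 5.4594
ceil(5.4594) = 6
levels = 6 + 1 = 7

7


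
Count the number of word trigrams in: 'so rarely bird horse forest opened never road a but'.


Word trigrams from [10] words:
  Trigram 1: (so rarely bird)
  Trigram 2: (rarely bird horse)
  Trigram 3: (bird horse forest)
  Trigram 4: (horse forest opened)
  Trigram 5: (forest opened never)
  Trigram 6: (opened never road)
  Trigram 7: (never road a)
  Trigram 8: (road a but)
Total word trigrams: 10 - 2 = 8

8


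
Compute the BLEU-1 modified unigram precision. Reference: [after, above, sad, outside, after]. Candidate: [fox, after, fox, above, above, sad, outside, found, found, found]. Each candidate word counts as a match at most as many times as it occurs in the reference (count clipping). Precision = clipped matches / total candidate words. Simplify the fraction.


Reference word counts: {'above': 1, 'after': 2, 'outside': 1, 'sad': 1}
Checking each candidate word (with clipping):
  'fox' -> not in reference -> no match (matches: 0)
  'after' -> in reference (ref count 2, used 1/2) -> match (matches: 1)
  'fox' -> not in reference -> no match (matches: 1)
  'above' -> in reference (ref count 1, used 1/1) -> match (matches: 2)
  'above' -> ref count 1 already used up (1/1) -> clipped, no match (matches: 2)
  'sad' -> in reference (ref count 1, used 1/1) -> match (matches: 3)
  'outside' -> in reference (ref count 1, used 1/1) -> match (matches: 4)
  'found' -> not in reference -> no match (matches: 4)
  'found' -> not in reference -> no match (matches: 4)
  'found' -> not in reference -> no match (matches: 4)
Clipped matches: 4, Candidate length: 10
Precision = 4/10 = 2/5

2/5


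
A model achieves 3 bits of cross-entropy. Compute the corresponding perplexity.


Perplexity formula: PP = 2^H
H = 3
PP = 2^3
Steps: 2^1 = 2, 2^2 = 4, 2^3 = 8
PP = 8

8


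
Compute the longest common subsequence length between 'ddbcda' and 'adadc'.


DP table for LCS of 'ddbcda' and 'adadc':
       a  d  a  d  c
    0  0  0  0  0  0
  d 0  0  1  1  1  1
  d 0  0  1  1  2  2
  b 0  0  1  1  2  2
  c 0  0  1  1  2  3
  d 0  0  1  1  2  3
  a 0  1  1  2  2  3
LCS: 'ddc'
LCS length = 3

3


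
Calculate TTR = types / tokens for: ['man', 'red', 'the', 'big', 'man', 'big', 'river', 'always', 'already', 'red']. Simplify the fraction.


Tokens: 10
Unique types: ('already', 'always', 'big', 'man', 'red', 'river', 'the') = 7
TTR = 7/10
Already in lowest terms.

7/10


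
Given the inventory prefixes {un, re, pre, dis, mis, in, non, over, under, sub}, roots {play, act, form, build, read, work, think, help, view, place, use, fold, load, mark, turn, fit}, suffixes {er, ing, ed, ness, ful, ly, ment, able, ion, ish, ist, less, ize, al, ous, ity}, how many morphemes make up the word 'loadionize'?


Segmenting 'loadionize' against the inventory:
  'load' -> root (morpheme 1)
  'ion' -> suffix (morpheme 2)
  'ize' -> suffix (morpheme 3)
Total morphemes: 3

3


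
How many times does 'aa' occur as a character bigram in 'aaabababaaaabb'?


Scanning 'aaabababaaaabb' for bigram 'aa':
  Position 0: 'aa' -> MATCH
  Position 1: 'aa' -> MATCH
  Position 2: 'ab' -> no
  Position 3: 'ba' -> no
  Position 4: 'ab' -> no
  Position 5: 'ba' -> no
  Position 6: 'ab' -> no
  Position 7: 'ba' -> no
  Position 8: 'aa' -> MATCH
  Position 9: 'aa' -> MATCH
  Position 10: 'aa' -> MATCH
  Position 11: 'ab' -> no
  Position 12: 'bb' -> no
Total matches: 5

5


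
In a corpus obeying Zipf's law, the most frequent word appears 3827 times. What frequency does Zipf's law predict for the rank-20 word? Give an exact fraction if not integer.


Zipf's law: freq(rank) = f1 / rank
f1 = 3827, rank = 20
freq = 3827 / 20
GCD(3827, 20) = 1
Simplified: 3827/20

3827/20


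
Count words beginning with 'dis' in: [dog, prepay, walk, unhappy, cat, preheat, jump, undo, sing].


Checking each word for prefix 'dis':
  'dog' -> no (count: 0)
  'prepay' -> no (count: 0)
  'walk' -> no (count: 0)
  'unhappy' -> no (count: 0)
  'cat' -> no (count: 0)
  'preheat' -> no (count: 0)
  'jump' -> no (count: 0)
  'undo' -> no (count: 0)
  'sing' -> no (count: 0)
Total with prefix 'dis': 0

0


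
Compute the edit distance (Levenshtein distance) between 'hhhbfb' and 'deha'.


Building DP table for s1='hhhbfb' (len 6) and s2='deha' (len 4):
       d  e  h  a
    0  1  2  3  4
  h 1  1  2  2  3
  h 2  2  2  2  3
  h 3  3  3  2  3
  b 4  4  4  3  3
  f 5  5  5  4  4
  b 6  6  6  5  5
Edit distance = dp[6][4] = 5

5


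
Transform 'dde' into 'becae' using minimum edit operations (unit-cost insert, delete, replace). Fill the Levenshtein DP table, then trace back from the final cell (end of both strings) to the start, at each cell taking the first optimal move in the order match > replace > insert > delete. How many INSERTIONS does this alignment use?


Edit distance = 4. Backtracking from cell (3, 5) with preference match > replace > insert > delete,
then listing the resulting alignment 'dde' -> 'becae' left to right:
  Step 1: insert 'b' [insertion #1]
  Step 2: insert 'e' [insertion #2]
  Step 3: replace d->c
  Step 4: replace d->a
  Step 5: keep 'e'
Total insertions: 2

2


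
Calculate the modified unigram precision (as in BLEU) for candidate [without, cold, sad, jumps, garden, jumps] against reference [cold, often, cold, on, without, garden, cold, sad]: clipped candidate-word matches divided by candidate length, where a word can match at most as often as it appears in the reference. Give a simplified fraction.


Reference word counts: {'cold': 3, 'garden': 1, 'often': 1, 'on': 1, 'sad': 1, 'without': 1}
Checking each candidate word (with clipping):
  'without' -> in reference (ref count 1, used 1/1) -> match (matches: 1)
  'cold' -> in reference (ref count 3, used 1/3) -> match (matches: 2)
  'sad' -> in reference (ref count 1, used 1/1) -> match (matches: 3)
  'jumps' -> not in reference -> no match (matches: 3)
  'garden' -> in reference (ref count 1, used 1/1) -> match (matches: 4)
  'jumps' -> not in reference -> no match (matches: 4)
Clipped matches: 4, Candidate length: 6
Precision = 4/6 = 2/3

2/3


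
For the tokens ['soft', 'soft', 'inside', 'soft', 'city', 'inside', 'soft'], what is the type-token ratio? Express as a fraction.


Tokens: 7
Unique types: ('city', 'inside', 'soft') = 3
TTR = 3/7
Already in lowest terms.

3/7


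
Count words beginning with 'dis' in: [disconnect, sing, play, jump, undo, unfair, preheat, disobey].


Checking each word for prefix 'dis':
  'disconnect' -> YES, starts with 'dis' (count: 1)
  'sing' -> no (count: 1)
  'play' -> no (count: 1)
  'jump' -> no (count: 1)
  'undo' -> no (count: 1)
  'unfair' -> no (count: 1)
  'preheat' -> no (count: 1)
  'disobey' -> YES, starts with 'dis' (count: 2)
Total with prefix 'dis': 2

2


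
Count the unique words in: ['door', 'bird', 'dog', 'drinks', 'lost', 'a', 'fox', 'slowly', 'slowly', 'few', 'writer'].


Listing all tokens and tracking unique types:
  Token 1: 'door' -> NEW (unique so far: 1)
  Token 2: 'bird' -> NEW (unique so far: 2)
  Token 3: 'dog' -> NEW (unique so far: 3)
  Token 4: 'drinks' -> NEW (unique so far: 4)
  Token 5: 'lost' -> NEW (unique so far: 5)
  Token 6: 'a' -> NEW (unique so far: 6)
  Token 7: 'fox' -> NEW (unique so far: 7)
  Token 8: 'slowly' -> NEW (unique so far: 8)
  Token 9: 'slowly' -> duplicate (unique so far: 8)
  Token 10: 'few' -> NEW (unique so far: 9)
  Token 11: 'writer' -> NEW (unique so far: 10)
Unique types: ('a', 'bird', 'dog', 'door', 'drinks', 'few', 'fox', 'lost', 'slowly', 'writer')
Vocabulary size: 10

10


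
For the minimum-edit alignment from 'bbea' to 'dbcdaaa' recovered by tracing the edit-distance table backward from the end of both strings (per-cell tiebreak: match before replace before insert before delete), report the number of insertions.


Edit distance = 5. Backtracking from cell (4, 7) with preference match > replace > insert > delete,
then listing the resulting alignment 'bbea' -> 'dbcdaaa' left to right:
  Step 1: insert 'd' [insertion #1]
  Step 2: keep 'b'
  Step 3: insert 'c' [insertion #2]
  Step 4: insert 'd' [insertion #3]
  Step 5: replace b->a
  Step 6: replace e->a
  Step 7: keep 'a'
Total insertions: 3

3


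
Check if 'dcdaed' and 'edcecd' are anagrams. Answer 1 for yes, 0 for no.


Sort characters of 'dcdaed': 'acddde'
Sort characters of 'edcecd': 'ccddee'
Sorted forms differ -> they are NOT anagrams
Result: 0

0


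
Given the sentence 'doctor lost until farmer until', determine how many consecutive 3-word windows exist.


Word trigrams from [5] words:
  Trigram 1: (doctor lost until)
  Trigram 2: (lost until farmer)
  Trigram 3: (until farmer until)
Total word trigrams: 5 - 2 = 3

3


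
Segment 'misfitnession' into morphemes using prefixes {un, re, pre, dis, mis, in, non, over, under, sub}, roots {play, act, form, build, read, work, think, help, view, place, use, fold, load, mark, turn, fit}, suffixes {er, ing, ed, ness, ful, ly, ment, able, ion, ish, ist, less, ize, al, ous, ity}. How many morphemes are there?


Segmenting 'misfitnession' against the inventory:
  'mis' -> prefix (morpheme 1)
  'fit' -> root (morpheme 2)
  'ness' -> suffix (morpheme 3)
  'ion' -> suffix (morpheme 4)
Total morphemes: 4

4


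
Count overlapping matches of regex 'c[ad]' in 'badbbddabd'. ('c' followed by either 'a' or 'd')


Pattern: c[ad] means 'c' followed by either 'a' or 'd'.
Scanning 'badbbddabd' position-by-position:
  Pos 0: window 'ba' -> no
  Pos 1: window 'ad' -> no
  Pos 2: window 'db' -> no
  Pos 3: window 'bb' -> no
  Pos 4: window 'bd' -> no
  Pos 5: window 'dd' -> no
  Pos 6: window 'da' -> no
  Pos 7: window 'ab' -> no
  Pos 8: window 'bd' -> no
  Pos 9: window 'd' -> no
Total matches: 0

0


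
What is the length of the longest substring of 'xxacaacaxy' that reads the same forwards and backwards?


Scanning 'xxacaacaxy' for palindromic substrings.
Substring at positions 1-8: 'xacaacax'.
Check: reverse('xacaacax') = 'xacaacax' -> palindrome confirmed.
Neighbouring characters ('x' / 'y') break symmetry, so it cannot extend further.
No longer palindromic substring exists; longest length = 8

8


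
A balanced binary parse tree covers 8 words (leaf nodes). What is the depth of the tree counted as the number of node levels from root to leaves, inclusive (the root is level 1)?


In a balanced binary tree with n leaves the deepest leaf is ceil(log2(n)) edges below the root,
so counting node levels inclusive of root and leaves gives ceil(log2(n)) + 1 levels.
log2(8) = 3.0000
ceil(3.0000) = 3
levels = 3 + 1 = 4

4


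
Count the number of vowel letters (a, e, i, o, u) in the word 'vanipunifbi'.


Scanning each character of 'vanipunifbi':
  Position 1: 'v' -> consonant (running count: 0)
  Position 2: 'a' -> vowel (running count: 1)
  Position 3: 'n' -> consonant (running count: 1)
  Position 4: 'i' -> vowel (running count: 2)
  Position 5: 'p' -> consonant (running count: 2)
  Position 6: 'u' -> vowel (running count: 3)
  Position 7: 'n' -> consonant (running count: 3)
  Position 8: 'i' -> vowel (running count: 4)
  Position 9: 'f' -> consonant (running count: 4)
  Position 10: 'b' -> consonant (running count: 4)
  Position 11: 'i' -> vowel (running count: 5)
Total vowels: 5

5


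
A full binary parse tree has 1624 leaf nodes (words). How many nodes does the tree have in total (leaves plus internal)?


Leaf nodes (terminals): 1624
Internal nodes = n - 1 = 1624 - 1 = 1623
Total = leaves + internal = 1624 + 1623 = 3247

3247


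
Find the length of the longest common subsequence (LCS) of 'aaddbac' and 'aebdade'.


DP table for LCS of 'aaddbac' and 'aebdade':
       a  e  b  d  a  d  e
    0  0  0  0  0  0  0  0
  a 0  1  1  1  1  1  1  1
  a 0  1  1  1  1  2  2  2
  d 0  1  1  1  2  2  3  3
  d 0  1  1  1  2  2  3  3
  b 0  1  1  2  2  2  3  3
  a 0  1  1  2  2  3  3  3
  c 0  1  1  2  2  3  3  3
LCS: 'aad'
LCS length = 3

3


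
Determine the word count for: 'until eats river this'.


Counting words by splitting on spaces:
  Word 1: 'until'
  Word 2: 'eats'
  Word 3: 'river'
  Word 4: 'this'
Total words: 4

4


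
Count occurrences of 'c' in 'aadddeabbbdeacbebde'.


Scanning 'aadddeabbbdeacbebde' for 'c':
  Position 13: 'c' -> MATCH (count: 1)
Total occurrences of 'c': 1

1


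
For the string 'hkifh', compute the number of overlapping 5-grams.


String 'hkifh' has length L = 5.
Number of overlapping n-grams = L - n + 1
Substituting: 5 - 5 + 1 = 1

1


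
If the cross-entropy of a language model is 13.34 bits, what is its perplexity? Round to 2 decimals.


Perplexity formula: PP = 2^H
H = 13.34
PP = 2^13.34
Decompose: 2^13.34 = 2^13 * 2^0.34
2^13 = 8192, 2^0.34 ~ 1.2657566
PP ~ 8192 * 1.2657566 = 10369.0780672
Rounded to 2 decimals: 10369.08

10369.08


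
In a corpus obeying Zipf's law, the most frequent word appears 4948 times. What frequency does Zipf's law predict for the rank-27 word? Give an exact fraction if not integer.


Zipf's law: freq(rank) = f1 / rank
f1 = 4948, rank = 27
freq = 4948 / 27
GCD(4948, 27) = 1
Simplified: 4948/27

4948/27


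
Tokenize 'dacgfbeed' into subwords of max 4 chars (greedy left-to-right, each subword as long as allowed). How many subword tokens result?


'dacgfbeed' has 9 characters.
Chunking with max size 4:
  Chunk 1: 'dacg' (positions 0-3)
  Chunk 2: 'fbee' (positions 4-7)
  Chunk 3: 'd' (positions 8-8)
Total chunks: ceil(9 / 4) = 3

3


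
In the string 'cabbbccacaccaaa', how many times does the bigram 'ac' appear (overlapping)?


Scanning 'cabbbccacaccaaa' for bigram 'ac':
  Position 0: 'ca' -> no
  Position 1: 'ab' -> no
  Position 2: 'bb' -> no
  Position 3: 'bb' -> no
  Position 4: 'bc' -> no
  Position 5: 'cc' -> no
  Position 6: 'ca' -> no
  Position 7: 'ac' -> MATCH
  Position 8: 'ca' -> no
  Position 9: 'ac' -> MATCH
  Position 10: 'cc' -> no
  Position 11: 'ca' -> no
  Position 12: 'aa' -> no
  Position 13: 'aa' -> no
Total matches: 2

2


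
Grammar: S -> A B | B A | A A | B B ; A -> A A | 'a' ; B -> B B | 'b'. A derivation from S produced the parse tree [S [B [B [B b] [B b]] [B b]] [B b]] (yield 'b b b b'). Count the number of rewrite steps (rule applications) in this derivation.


Every bracketed nonterminal node [X ...] in the tree is produced by exactly one rule application.
Reading the tree off as a leftmost derivation:
  Step 1: S  =>  B B   (applied S -> B B)
  Step 2: B B  =>  B B B   (applied B -> B B)
  Step 3: B B B  =>  B B B B   (applied B -> B B)
  Step 4: B B B B  =>  b B B B   (applied B -> b)
  Step 5: b B B B  =>  b b B B   (applied B -> b)
  Step 6: b b B B  =>  b b b B   (applied B -> b)
  Step 7: b b b B  =>  b b b b   (applied B -> b)
Final yield: b b b b
Total rewrite steps: 7

7


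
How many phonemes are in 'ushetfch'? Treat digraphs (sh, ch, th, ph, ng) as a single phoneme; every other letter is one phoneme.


Parsing 'ushetfch' greedily, digraphs first:
  'u' -> vowel phoneme (phonemes so far: 1)
  'sh' -> digraph (1 consonant phoneme) (phonemes so far: 2)
  'e' -> vowel phoneme (phonemes so far: 3)
  't' -> consonant phoneme (phonemes so far: 4)
  'f' -> consonant phoneme (phonemes so far: 5)
  'ch' -> digraph (1 consonant phoneme) (phonemes so far: 6)
Total phonemes: 6

6


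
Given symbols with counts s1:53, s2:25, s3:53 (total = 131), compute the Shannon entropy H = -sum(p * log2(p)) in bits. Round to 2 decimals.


Computing entropy H = -sum(p_i * log2(p_i)):
  s1: p = 53/131 = 0.4046, -p*log2(p) = 0.5282
  s2: p = 25/131 = 0.1908, -p*log2(p) = 0.4560
  s3: p = 53/131 = 0.4046, -p*log2(p) = 0.5282
H = sum of terms = 1.5124
Rounded to 2 decimals: 1.51

1.51


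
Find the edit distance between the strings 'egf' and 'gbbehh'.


Building DP table for s1='egf' (len 3) and s2='gbbehh' (len 6):
       g  b  b  e  h  h
    0  1  2  3  4  5  6
  e 1  1  2  3  3  4  5
  g 2  1  2  3  4  4  5
  f 3  2  2  3  4  5  5
Edit distance = dp[3][6] = 5

5


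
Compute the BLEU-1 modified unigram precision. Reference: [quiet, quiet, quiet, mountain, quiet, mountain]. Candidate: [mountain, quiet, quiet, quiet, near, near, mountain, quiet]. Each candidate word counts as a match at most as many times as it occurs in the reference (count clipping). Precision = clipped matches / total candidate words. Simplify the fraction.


Reference word counts: {'mountain': 2, 'quiet': 4}
Checking each candidate word (with clipping):
  'mountain' -> in reference (ref count 2, used 1/2) -> match (matches: 1)
  'quiet' -> in reference (ref count 4, used 1/4) -> match (matches: 2)
  'quiet' -> in reference (ref count 4, used 2/4) -> match (matches: 3)
  'quiet' -> in reference (ref count 4, used 3/4) -> match (matches: 4)
  'near' -> not in reference -> no match (matches: 4)
  'near' -> not in reference -> no match (matches: 4)
  'mountain' -> in reference (ref count 2, used 2/2) -> match (matches: 5)
  'quiet' -> in reference (ref count 4, used 4/4) -> match (matches: 6)
Clipped matches: 6, Candidate length: 8
Precision = 6/8 = 3/4

3/4


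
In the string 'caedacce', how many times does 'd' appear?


Scanning 'caedacce' for 'd':
  Position 3: 'd' -> MATCH (count: 1)
Total occurrences of 'd': 1

1


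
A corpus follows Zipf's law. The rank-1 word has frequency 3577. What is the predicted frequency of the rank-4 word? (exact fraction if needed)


Zipf's law: freq(rank) = f1 / rank
f1 = 3577, rank = 4
freq = 3577 / 4
GCD(3577, 4) = 1
Simplified: 3577/4

3577/4


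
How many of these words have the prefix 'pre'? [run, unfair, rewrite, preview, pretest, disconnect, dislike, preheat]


Checking each word for prefix 'pre':
  'run' -> no (count: 0)
  'unfair' -> no (count: 0)
  'rewrite' -> no (count: 0)
  'preview' -> YES, starts with 'pre' (count: 1)
  'pretest' -> YES, starts with 'pre' (count: 2)
  'disconnect' -> no (count: 2)
  'dislike' -> no (count: 2)
  'preheat' -> YES, starts with 'pre' (count: 3)
Total with prefix 'pre': 3

3


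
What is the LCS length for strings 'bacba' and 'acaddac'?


DP table for LCS of 'bacba' and 'acaddac':
       a  c  a  d  d  a  c
    0  0  0  0  0  0  0  0
  b 0  0  0  0  0  0  0  0
  a 0  1  1  1  1  1  1  1
  c 0  1  2  2  2  2  2  2
  b 0  1  2  2  2  2  2  2
  a 0  1  2  3  3  3  3  3
LCS: 'aca'
LCS length = 3

3


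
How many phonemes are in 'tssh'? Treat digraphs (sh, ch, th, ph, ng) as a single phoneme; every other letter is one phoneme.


Parsing 'tssh' greedily, digraphs first:
  't' -> consonant phoneme (phonemes so far: 1)
  's' -> consonant phoneme (phonemes so far: 2)
  'sh' -> digraph (1 consonant phoneme) (phonemes so far: 3)
Total phonemes: 3

3


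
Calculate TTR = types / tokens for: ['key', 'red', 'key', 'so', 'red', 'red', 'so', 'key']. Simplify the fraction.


Tokens: 8
Unique types: ('key', 'red', 'so') = 3
TTR = 3/8
Already in lowest terms.

3/8


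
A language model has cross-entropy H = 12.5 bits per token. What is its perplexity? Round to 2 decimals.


Perplexity formula: PP = 2^H
H = 12.5
PP = 2^12.5
Decompose: 2^12.5 = 2^12 * 2^0.5 = 2^12 * sqrt(2)
2^12 = 4096, sqrt(2) ~ 1.4142136
PP ~ 4096 * 1.4142136 = 5792.6189056
Rounded to 2 decimals: 5792.62

5792.62


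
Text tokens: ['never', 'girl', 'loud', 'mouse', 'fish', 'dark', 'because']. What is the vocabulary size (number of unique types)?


Listing all tokens and tracking unique types:
  Token 1: 'never' -> NEW (unique so far: 1)
  Token 2: 'girl' -> NEW (unique so far: 2)
  Token 3: 'loud' -> NEW (unique so far: 3)
  Token 4: 'mouse' -> NEW (unique so far: 4)
  Token 5: 'fish' -> NEW (unique so far: 5)
  Token 6: 'dark' -> NEW (unique so far: 6)
  Token 7: 'because' -> NEW (unique so far: 7)
Unique types: ('because', 'dark', 'fish', 'girl', 'loud', 'mouse', 'never')
Vocabulary size: 7

7


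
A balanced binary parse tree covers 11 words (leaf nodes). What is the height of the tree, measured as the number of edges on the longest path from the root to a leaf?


In a balanced binary tree with n leaves the deepest leaf is ceil(log2(n)) edges below the root.
log2(11) = 3.4594
ceil(3.4594) = 4
height (edges) = 4

4


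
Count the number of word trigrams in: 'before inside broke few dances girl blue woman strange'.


Word trigrams from [9] words:
  Trigram 1: (before inside broke)
  Trigram 2: (inside broke few)
  Trigram 3: (broke few dances)
  Trigram 4: (few dances girl)
  Trigram 5: (dances girl blue)
  Trigram 6: (girl blue woman)
  Trigram 7: (blue woman strange)
Total word trigrams: 9 - 2 = 7

7


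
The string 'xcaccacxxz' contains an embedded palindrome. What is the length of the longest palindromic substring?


Scanning 'xcaccacxxz' for palindromic substrings.
Substring at positions 0-7: 'xcaccacx'.
Check: reverse('xcaccacx') = 'xcaccacx' -> palindrome confirmed.
Neighbouring characters ('-' / 'x') break symmetry, so it cannot extend further.
No longer palindromic substring exists; longest length = 8

8


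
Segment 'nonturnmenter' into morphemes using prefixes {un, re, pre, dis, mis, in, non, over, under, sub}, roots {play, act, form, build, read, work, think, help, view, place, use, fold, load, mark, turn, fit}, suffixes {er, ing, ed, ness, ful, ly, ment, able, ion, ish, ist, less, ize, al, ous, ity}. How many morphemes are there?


Segmenting 'nonturnmenter' against the inventory:
  'non' -> prefix (morpheme 1)
  'turn' -> root (morpheme 2)
  'ment' -> suffix (morpheme 3)
  'er' -> suffix (morpheme 4)
Total morphemes: 4

4


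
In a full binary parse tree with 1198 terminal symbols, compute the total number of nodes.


Leaf nodes (terminals): 1198
Internal nodes = n - 1 = 1198 - 1 = 1197
Total = leaves + internal = 1198 + 1197 = 2395

2395


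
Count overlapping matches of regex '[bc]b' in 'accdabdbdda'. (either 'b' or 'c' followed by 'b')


Pattern: [bc]b means either 'b' or 'c' followed by 'b'.
Scanning 'accdabdbdda' position-by-position:
  Pos 0: window 'ac' -> no
  Pos 1: window 'cc' -> no
  Pos 2: window 'cd' -> no
  Pos 3: window 'da' -> no
  Pos 4: window 'ab' -> no
  Pos 5: window 'bd' -> no
  Pos 6: window 'db' -> no
  Pos 7: window 'bd' -> no
  Pos 8: window 'dd' -> no
  Pos 9: window 'da' -> no
  Pos 10: window 'a' -> no
Total matches: 0

0


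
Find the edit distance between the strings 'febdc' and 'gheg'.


Building DP table for s1='febdc' (len 5) and s2='gheg' (len 4):
       g  h  e  g
    0  1  2  3  4
  f 1  1  2  3  4
  e 2  2  2  2  3
  b 3  3  3  3  3
  d 4  4  4  4  4
  c 5  5  5  5  5
Edit distance = dp[5][4] = 5

5


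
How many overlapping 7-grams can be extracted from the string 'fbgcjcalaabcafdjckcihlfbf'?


String 'fbgcjcalaabcafdjckcihlfbf' has length L = 25.
Number of overlapping n-grams = L - n + 1
Substituting: 25 - 7 + 1 = 19

19


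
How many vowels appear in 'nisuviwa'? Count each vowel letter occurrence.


Scanning each character of 'nisuviwa':
  Position 1: 'n' -> consonant (running count: 0)
  Position 2: 'i' -> vowel (running count: 1)
  Position 3: 's' -> consonant (running count: 1)
  Position 4: 'u' -> vowel (running count: 2)
  Position 5: 'v' -> consonant (running count: 2)
  Position 6: 'i' -> vowel (running count: 3)
  Position 7: 'w' -> consonant (running count: 3)
  Position 8: 'a' -> vowel (running count: 4)
Total vowels: 4

4


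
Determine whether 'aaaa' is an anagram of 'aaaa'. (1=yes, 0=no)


Sort characters of 'aaaa': 'aaaa'
Sort characters of 'aaaa': 'aaaa'
Sorted forms match -> they ARE anagrams
Result: 1

1


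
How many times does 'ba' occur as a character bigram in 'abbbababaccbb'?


Scanning 'abbbababaccbb' for bigram 'ba':
  Position 0: 'ab' -> no
  Position 1: 'bb' -> no
  Position 2: 'bb' -> no
  Position 3: 'ba' -> MATCH
  Position 4: 'ab' -> no
  Position 5: 'ba' -> MATCH
  Position 6: 'ab' -> no
  Position 7: 'ba' -> MATCH
  Position 8: 'ac' -> no
  Position 9: 'cc' -> no
  Position 10: 'cb' -> no
  Position 11: 'bb' -> no
Total matches: 3

3


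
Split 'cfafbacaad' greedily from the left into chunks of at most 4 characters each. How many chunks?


'cfafbacaad' has 10 characters.
Chunking with max size 4:
  Chunk 1: 'cfaf' (positions 0-3)
  Chunk 2: 'baca' (positions 4-7)
  Chunk 3: 'ad' (positions 8-9)
Total chunks: ceil(10 / 4) = 3

3


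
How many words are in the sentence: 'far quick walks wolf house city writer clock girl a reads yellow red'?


Counting words by splitting on spaces:
  Word 1: 'far'
  Word 2: 'quick'
  Word 3: 'walks'
  Word 4: 'wolf'
  Word 5: 'house'
  Word 6: 'city'
  Word 7: 'writer'
  Word 8: 'clock'
  Word 9: 'girl'
  Word 10: 'a'
  Word 11: 'reads'
  Word 12: 'yellow'
  Word 13: 'red'
Total words: 13

13


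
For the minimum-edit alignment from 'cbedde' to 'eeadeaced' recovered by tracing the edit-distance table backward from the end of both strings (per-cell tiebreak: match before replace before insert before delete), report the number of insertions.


Edit distance = 7. Backtracking from cell (6, 9) with preference match > replace > insert > delete,
then listing the resulting alignment 'cbedde' -> 'eeadeaced' left to right:
  Step 1: insert 'e' [insertion #1]
  Step 2: insert 'e' [insertion #2]
  Step 3: replace c->a
  Step 4: replace b->d
  Step 5: keep 'e'
  Step 6: replace d->a
  Step 7: replace d->c
  Step 8: keep 'e'
  Step 9: insert 'd' [insertion #3]
Total insertions: 3

3


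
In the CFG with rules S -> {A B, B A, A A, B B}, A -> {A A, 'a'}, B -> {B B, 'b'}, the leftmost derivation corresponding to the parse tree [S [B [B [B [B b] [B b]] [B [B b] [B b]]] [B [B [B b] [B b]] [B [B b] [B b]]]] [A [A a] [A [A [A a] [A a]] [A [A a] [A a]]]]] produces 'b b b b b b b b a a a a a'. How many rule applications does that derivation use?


Every bracketed nonterminal node [X ...] in the tree is produced by exactly one rule application.
Reading the tree off as a leftmost derivation:
  Step 1: S  =>  B A   (applied S -> B A)
  Step 2: B A  =>  B B A   (applied B -> B B)
  Step 3: B B A  =>  B B B A   (applied B -> B B)
  Step 4: B B B A  =>  B B B B A   (applied B -> B B)
  Step 5: B B B B A  =>  b B B B A   (applied B -> b)
  Step 6: b B B B A  =>  b b B B A   (applied B -> b)
  Step 7: b b B B A  =>  b b B B B A   (applied B -> B B)
  Step 8: b b B B B A  =>  b b b B B A   (applied B -> b)
  Step 9: b b b B B A  =>  b b b b B A   (applied B -> b)
  Step 10: b b b b B A  =>  b b b b B B A   (applied B -> B B)
  Step 11: b b b b B B A  =>  b b b b B B B A   (applied B -> B B)
  Step 12: b b b b B B B A  =>  b b b b b B B A   (applied B -> b)
  Step 13: b b b b b B B A  =>  b b b b b b B A   (applied B -> b)
  Step 14: b b b b b b B A  =>  b b b b b b B B A   (applied B -> B B)
  Step 15: b b b b b b B B A  =>  b b b b b b b B A   (applied B -> b)
  Step 16: b b b b b b b B A  =>  b b b b b b b b A   (applied B -> b)
  Step 17: b b b b b b b b A  =>  b b b b b b b b A A   (applied A -> A A)
  Step 18: b b b b b b b b A A  =>  b b b b b b b b a A   (applied A -> a)
  Step 19: b b b b b b b b a A  =>  b b b b b b b b a A A   (applied A -> A A)
  Step 20: b b b b b b b b a A A  =>  b b b b b b b b a A A A   (applied A -> A A)
  Step 21: b b b b b b b b a A A A  =>  b b b b b b b b a a A A   (applied A -> a)
  Step 22: b b b b b b b b a a A A  =>  b b b b b b b b a a a A   (applied A -> a)
  Step 23: b b b b b b b b a a a A  =>  b b b b b b b b a a a A A   (applied A -> A A)
  Step 24: b b b b b b b b a a a A A  =>  b b b b b b b b a a a a A   (applied A -> a)
  Step 25: b b b b b b b b a a a a A  =>  b b b b b b b b a a a a a   (applied A -> a)
Final yield: b b b b b b b b a a a a a
Total rewrite steps: 25

25


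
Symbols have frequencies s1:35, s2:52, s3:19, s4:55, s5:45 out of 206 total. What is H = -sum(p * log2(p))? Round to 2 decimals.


Computing entropy H = -sum(p_i * log2(p_i)):
  s1: p = 35/206 = 0.1699, -p*log2(p) = 0.4345
  s2: p = 52/206 = 0.2524, -p*log2(p) = 0.5013
  s3: p = 19/206 = 0.0922, -p*log2(p) = 0.3171
  s4: p = 55/206 = 0.2670, -p*log2(p) = 0.5087
  s5: p = 45/206 = 0.2184, -p*log2(p) = 0.4794
H = sum of terms = 2.2410
Rounded to 2 decimals: 2.24

2.24


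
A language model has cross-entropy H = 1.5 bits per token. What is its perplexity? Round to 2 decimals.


Perplexity formula: PP = 2^H
H = 1.5
PP = 2^1.5
Decompose: 2^1.5 = 2^1 * 2^0.5 = 2^1 * sqrt(2)
2^1 = 2, sqrt(2) ~ 1.4142136
PP ~ 2 * 1.4142136 = 2.8284272
Rounded to 2 decimals: 2.83

2.83


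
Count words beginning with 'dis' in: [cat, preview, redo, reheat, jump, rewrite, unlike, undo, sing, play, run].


Checking each word for prefix 'dis':
  'cat' -> no (count: 0)
  'preview' -> no (count: 0)
  'redo' -> no (count: 0)
  'reheat' -> no (count: 0)
  'jump' -> no (count: 0)
  'rewrite' -> no (count: 0)
  'unlike' -> no (count: 0)
  'undo' -> no (count: 0)
  'sing' -> no (count: 0)
  'play' -> no (count: 0)
  'run' -> no (count: 0)
Total with prefix 'dis': 0

0


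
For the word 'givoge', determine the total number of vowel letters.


Scanning each character of 'givoge':
  Position 1: 'g' -> consonant (running count: 0)
  Position 2: 'i' -> vowel (running count: 1)
  Position 3: 'v' -> consonant (running count: 1)
  Position 4: 'o' -> vowel (running count: 2)
  Position 5: 'g' -> consonant (running count: 2)
  Position 6: 'e' -> vowel (running count: 3)
Total vowels: 3

3


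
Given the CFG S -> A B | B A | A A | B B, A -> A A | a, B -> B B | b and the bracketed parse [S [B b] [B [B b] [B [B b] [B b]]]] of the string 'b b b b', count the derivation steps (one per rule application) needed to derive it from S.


Every bracketed nonterminal node [X ...] in the tree is produced by exactly one rule application.
Reading the tree off as a leftmost derivation:
  Step 1: S  =>  B B   (applied S -> B B)
  Step 2: B B  =>  b B   (applied B -> b)
  Step 3: b B  =>  b B B   (applied B -> B B)
  Step 4: b B B  =>  b b B   (applied B -> b)
  Step 5: b b B  =>  b b B B   (applied B -> B B)
  Step 6: b b B B  =>  b b b B   (applied B -> b)
  Step 7: b b b B  =>  b b b b   (applied B -> b)
Final yield: b b b b
Total rewrite steps: 7

7


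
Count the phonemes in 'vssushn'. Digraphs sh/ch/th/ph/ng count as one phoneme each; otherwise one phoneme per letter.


Parsing 'vssushn' greedily, digraphs first:
  'v' -> consonant phoneme (phonemes so far: 1)
  's' -> consonant phoneme (phonemes so far: 2)
  's' -> consonant phoneme (phonemes so far: 3)
  'u' -> vowel phoneme (phonemes so far: 4)
  'sh' -> digraph (1 consonant phoneme) (phonemes so far: 5)
  'n' -> consonant phoneme (phonemes so far: 6)
Total phonemes: 6

6


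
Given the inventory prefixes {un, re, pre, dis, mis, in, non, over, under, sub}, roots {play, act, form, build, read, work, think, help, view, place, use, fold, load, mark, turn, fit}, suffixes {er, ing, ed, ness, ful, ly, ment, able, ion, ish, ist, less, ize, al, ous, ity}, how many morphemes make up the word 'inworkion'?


Segmenting 'inworkion' against the inventory:
  'in' -> prefix (morpheme 1)
  'work' -> root (morpheme 2)
  'ion' -> suffix (morpheme 3)
Total morphemes: 3

3


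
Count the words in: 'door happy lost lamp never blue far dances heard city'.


Counting words by splitting on spaces:
  Word 1: 'door'
  Word 2: 'happy'
  Word 3: 'lost'
  Word 4: 'lamp'
  Word 5: 'never'
  Word 6: 'blue'
  Word 7: 'far'
  Word 8: 'dances'
  Word 9: 'heard'
  Word 10: 'city'
Total words: 10

10


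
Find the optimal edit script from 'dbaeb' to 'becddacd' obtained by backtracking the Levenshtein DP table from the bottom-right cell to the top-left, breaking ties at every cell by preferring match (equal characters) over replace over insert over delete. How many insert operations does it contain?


Edit distance = 6. Backtracking from cell (5, 8) with preference match > replace > insert > delete,
then listing the resulting alignment 'dbaeb' -> 'becddacd' left to right:
  Step 1: insert 'b' [insertion #1]
  Step 2: insert 'e' [insertion #2]
  Step 3: insert 'c' [insertion #3]
  Step 4: keep 'd'
  Step 5: replace b->d
  Step 6: keep 'a'
  Step 7: replace e->c
  Step 8: replace b->d
Total insertions: 3

3


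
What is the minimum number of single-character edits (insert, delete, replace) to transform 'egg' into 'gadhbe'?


Building DP table for s1='egg' (len 3) and s2='gadhbe' (len 6):
       g  a  d  h  b  e
    0  1  2  3  4  5  6
  e 1  1  2  3  4  5  5
  g 2  1  2  3  4  5  6
  g 3  2  2  3  4  5  6
Edit distance = dp[3][6] = 6

6


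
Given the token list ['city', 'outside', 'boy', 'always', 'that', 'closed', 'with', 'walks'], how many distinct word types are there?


Listing all tokens and tracking unique types:
  Token 1: 'city' -> NEW (unique so far: 1)
  Token 2: 'outside' -> NEW (unique so far: 2)
  Token 3: 'boy' -> NEW (unique so far: 3)
  Token 4: 'always' -> NEW (unique so far: 4)
  Token 5: 'that' -> NEW (unique so far: 5)
  Token 6: 'closed' -> NEW (unique so far: 6)
  Token 7: 'with' -> NEW (unique so far: 7)
  Token 8: 'walks' -> NEW (unique so far: 8)
Unique types: ('always', 'boy', 'city', 'closed', 'outside', 'that', 'walks', 'with')
Vocabulary size: 8

8


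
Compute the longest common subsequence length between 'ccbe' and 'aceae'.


DP table for LCS of 'ccbe' and 'aceae':
       a  c  e  a  e
    0  0  0  0  0  0
  c 0  0  1  1  1  1
  c 0  0  1  1  1  1
  b 0  0  1  1  1  1
  e 0  0  1  2  2  2
LCS: 'ce'
LCS length = 2

2


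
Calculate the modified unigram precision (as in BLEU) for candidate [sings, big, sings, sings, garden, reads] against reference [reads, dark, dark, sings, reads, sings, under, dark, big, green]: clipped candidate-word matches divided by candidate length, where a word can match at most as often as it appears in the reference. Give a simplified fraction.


Reference word counts: {'big': 1, 'dark': 3, 'green': 1, 'reads': 2, 'sings': 2, 'under': 1}
Checking each candidate word (with clipping):
  'sings' -> in reference (ref count 2, used 1/2) -> match (matches: 1)
  'big' -> in reference (ref count 1, used 1/1) -> match (matches: 2)
  'sings' -> in reference (ref count 2, used 2/2) -> match (matches: 3)
  'sings' -> ref count 2 already used up (2/2) -> clipped, no match (matches: 3)
  'garden' -> not in reference -> no match (matches: 3)
  'reads' -> in reference (ref count 2, used 1/2) -> match (matches: 4)
Clipped matches: 4, Candidate length: 6
Precision = 4/6 = 2/3

2/3


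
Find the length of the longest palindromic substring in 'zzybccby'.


Scanning 'zzybccby' for palindromic substrings.
Substring at positions 2-7: 'ybccby'.
Check: reverse('ybccby') = 'ybccby' -> palindrome confirmed.
Neighbouring characters ('z' / '-') break symmetry, so it cannot extend further.
No longer palindromic substring exists; longest length = 6

6


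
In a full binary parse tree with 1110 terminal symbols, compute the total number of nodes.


Leaf nodes (terminals): 1110
Internal nodes = n - 1 = 1110 - 1 = 1109
Total = leaves + internal = 1110 + 1109 = 2219

2219


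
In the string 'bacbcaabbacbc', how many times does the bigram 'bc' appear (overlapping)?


Scanning 'bacbcaabbacbc' for bigram 'bc':
  Position 0: 'ba' -> no
  Position 1: 'ac' -> no
  Position 2: 'cb' -> no
  Position 3: 'bc' -> MATCH
  Position 4: 'ca' -> no
  Position 5: 'aa' -> no
  Position 6: 'ab' -> no
  Position 7: 'bb' -> no
  Position 8: 'ba' -> no
  Position 9: 'ac' -> no
  Position 10: 'cb' -> no
  Position 11: 'bc' -> MATCH
Total matches: 2

2


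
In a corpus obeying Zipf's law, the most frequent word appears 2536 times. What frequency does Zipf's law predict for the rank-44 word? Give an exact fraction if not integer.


Zipf's law: freq(rank) = f1 / rank
f1 = 2536, rank = 44
freq = 2536 / 44
GCD(2536, 44) = 4
Simplified: 634/11

634/11
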